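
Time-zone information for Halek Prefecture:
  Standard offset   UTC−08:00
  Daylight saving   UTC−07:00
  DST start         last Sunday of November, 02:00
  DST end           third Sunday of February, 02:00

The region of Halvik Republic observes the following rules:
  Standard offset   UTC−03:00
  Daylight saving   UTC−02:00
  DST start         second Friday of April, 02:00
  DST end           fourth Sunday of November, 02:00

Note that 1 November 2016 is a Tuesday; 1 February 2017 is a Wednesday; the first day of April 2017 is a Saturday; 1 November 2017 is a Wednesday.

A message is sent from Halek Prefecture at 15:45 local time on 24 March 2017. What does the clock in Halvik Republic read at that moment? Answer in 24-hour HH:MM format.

1 November 2016 is a Tuesday, so Sundays fall on 6, 13, 20, 27; the last is November 27.
1 February 2017 is a Wednesday, so the first Sunday is February 5 and the third is February 19.
24 March 2017 is outside the daylight-saving period (27 November 2016 – 19 February 2017), so Halek Prefecture is on standard time, UTC−08:00.
15:45 Halek Prefecture + 8h = 23:45 UTC.
1 April 2017 is a Saturday, so the first Friday is April 7 and the second is April 14.
1 November 2017 is a Wednesday, so the first Sunday is November 5 and the fourth is November 26.
At the standard offset (UTC−03:00), 23:45 UTC − 3h = 20:45 Halvik Republic standard time.
Daylight saving runs 14 April – 26 November; the standard-time date in Halvik Republic, 24 March 2017, is outside that window, so Halvik Republic is on standard time at UTC−03:00.
23:45 UTC − 3h = 20:45 Halvik Republic.

20:45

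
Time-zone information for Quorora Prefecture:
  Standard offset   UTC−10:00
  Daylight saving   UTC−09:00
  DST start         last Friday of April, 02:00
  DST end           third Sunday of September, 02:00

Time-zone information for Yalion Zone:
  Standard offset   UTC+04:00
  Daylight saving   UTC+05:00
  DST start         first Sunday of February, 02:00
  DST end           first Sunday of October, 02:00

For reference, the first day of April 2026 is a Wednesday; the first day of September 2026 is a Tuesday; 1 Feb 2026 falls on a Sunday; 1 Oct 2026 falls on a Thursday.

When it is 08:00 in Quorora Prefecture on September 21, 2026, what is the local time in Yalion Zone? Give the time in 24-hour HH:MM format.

23:00

1 April 2026 is a Wednesday, so Fridays fall on 3, 10, 17, 24; the last is April 24.
1 September 2026 is a Tuesday, so the first Sunday is September 6 and the third is September 20.
Daylight saving runs 24 April – 20 September; September 21, 2026 is outside that window, so Quorora Prefecture is on standard time at UTC−10:00.
08:00 Quorora Prefecture + 10h = 18:00 UTC.
1 February 2026 is a Sunday, so the first Sunday is February 1.
1 October 2026 is a Thursday, so the first Sunday is October 4.
At the standard offset (UTC+04:00), 18:00 UTC + 4h = 22:00 Yalion Zone standard time.
The standard-time date in Yalion Zone, September 21, 2026, lies within the daylight-saving period (1 February – 4 October), so Yalion Zone is on daylight time, UTC+05:00.
18:00 UTC + 5h = 23:00 Yalion Zone.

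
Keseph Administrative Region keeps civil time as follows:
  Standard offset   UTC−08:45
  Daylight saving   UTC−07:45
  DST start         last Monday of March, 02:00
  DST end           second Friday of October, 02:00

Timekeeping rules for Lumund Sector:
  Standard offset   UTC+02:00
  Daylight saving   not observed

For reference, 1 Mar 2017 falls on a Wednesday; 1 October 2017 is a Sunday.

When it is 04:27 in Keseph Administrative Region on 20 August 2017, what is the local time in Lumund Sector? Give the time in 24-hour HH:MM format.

14:12

1 March 2017 is a Wednesday, so Mondays fall on 6, 13, 20, 27; the last is March 27.
1 October 2017 is a Sunday, so the first Friday is October 6 and the second is October 13.
20 August 2017 lies within the daylight-saving period (27 March – 13 October), so Keseph Administrative Region is on daylight time, UTC−07:45.
04:27 Keseph Administrative Region + 7h45m = 12:12 UTC.
Lumund Sector stays on UTC+02:00 all year.
12:12 UTC + 2h = 14:12 Lumund Sector.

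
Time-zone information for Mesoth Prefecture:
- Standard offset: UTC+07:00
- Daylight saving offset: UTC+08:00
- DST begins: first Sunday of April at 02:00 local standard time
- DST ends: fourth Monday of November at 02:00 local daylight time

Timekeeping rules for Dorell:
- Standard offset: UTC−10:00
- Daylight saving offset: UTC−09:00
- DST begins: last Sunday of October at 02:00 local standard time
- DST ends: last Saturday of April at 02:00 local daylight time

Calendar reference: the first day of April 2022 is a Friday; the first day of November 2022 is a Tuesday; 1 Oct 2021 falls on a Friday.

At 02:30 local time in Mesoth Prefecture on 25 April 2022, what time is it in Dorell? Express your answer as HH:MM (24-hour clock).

09:30

1 April 2022 is a Friday, so the first Sunday is April 3.
1 November 2022 is a Tuesday, so the first Monday is November 7 and the fourth is November 28.
25 April 2022 lies within the daylight-saving period (3 April – 28 November), so Mesoth Prefecture is on daylight time, UTC+08:00.
02:30 Mesoth Prefecture − 8h = 18:30 UTC (rolling into the previous day, 24 April 2022).
1 October 2021 is a Friday, so Sundays fall on 3, 10, 17, 24, 31; the last is October 31.
1 April 2022 is a Friday, so Saturdays fall on 2, 9, 16, 23, 30; the last is April 30.
At the standard offset (UTC−10:00), 18:30 UTC − 10h = 08:30 Dorell standard time.
Daylight saving runs 31 October 2021 – 30 April 2022; the standard-time date in Dorell, 24 April 2022, is inside that window, so Dorell is at UTC−09:00.
18:30 UTC − 9h = 09:30 Dorell.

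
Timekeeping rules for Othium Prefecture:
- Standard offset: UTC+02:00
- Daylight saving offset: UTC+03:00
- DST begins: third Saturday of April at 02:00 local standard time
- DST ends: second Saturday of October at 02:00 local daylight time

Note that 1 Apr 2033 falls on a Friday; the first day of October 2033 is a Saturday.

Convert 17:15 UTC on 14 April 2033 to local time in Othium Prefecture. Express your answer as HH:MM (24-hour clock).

19:15

1 April 2033 is a Friday, so the first Saturday is April 2 and the third is April 16.
1 October 2033 is a Saturday, so the first Saturday is October 1 and the second is October 8.
At the standard offset (UTC+02:00), 17:15 UTC + 2h = 19:15 Othium Prefecture standard time.
The standard-time date in Othium Prefecture, 14 April 2033, is outside the daylight-saving period (16 April – 8 October), so Othium Prefecture is on standard time, UTC+02:00.
17:15 UTC + 2h = 19:15 local.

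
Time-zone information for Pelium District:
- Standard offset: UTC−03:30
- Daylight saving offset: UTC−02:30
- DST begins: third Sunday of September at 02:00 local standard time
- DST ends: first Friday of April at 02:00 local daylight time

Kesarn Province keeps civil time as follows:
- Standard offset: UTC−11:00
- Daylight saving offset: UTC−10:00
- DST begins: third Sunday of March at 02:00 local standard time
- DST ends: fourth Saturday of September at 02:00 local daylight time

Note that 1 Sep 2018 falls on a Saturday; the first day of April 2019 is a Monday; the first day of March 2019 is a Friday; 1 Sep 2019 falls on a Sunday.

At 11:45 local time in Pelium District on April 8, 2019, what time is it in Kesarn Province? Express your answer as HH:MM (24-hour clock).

05:15

1 September 2018 is a Saturday, so the first Sunday is September 2 and the third is September 16.
1 April 2019 is a Monday, so the first Friday is April 5.
April 8, 2019 does not fall between 16 September 2018 and 5 April 2019, so daylight saving is not in effect and Pelium District is at UTC−03:30.
11:45 Pelium District + 3h30m = 15:15 UTC.
1 March 2019 is a Friday, so the first Sunday is March 3 and the third is March 17.
1 September 2019 is a Sunday, so the first Saturday is September 7 and the fourth is September 28.
At the standard offset (UTC−11:00), 15:15 UTC − 11h = 04:15 Kesarn Province standard time.
The standard-time date in Kesarn Province, April 8, 2019, lies within the daylight-saving period (17 March – 28 September), so Kesarn Province is on daylight time, UTC−10:00.
15:15 UTC − 10h = 05:15 Kesarn Province.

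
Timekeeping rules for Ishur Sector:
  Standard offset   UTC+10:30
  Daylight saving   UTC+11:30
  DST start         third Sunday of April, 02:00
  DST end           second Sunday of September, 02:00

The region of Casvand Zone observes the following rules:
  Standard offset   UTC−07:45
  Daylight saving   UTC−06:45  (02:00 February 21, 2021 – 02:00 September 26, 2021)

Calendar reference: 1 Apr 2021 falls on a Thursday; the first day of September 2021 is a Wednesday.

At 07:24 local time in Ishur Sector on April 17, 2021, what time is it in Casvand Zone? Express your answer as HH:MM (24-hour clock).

1 April 2021 is a Thursday, so the first Sunday is April 4 and the third is April 18.
1 September 2021 is a Wednesday, so the first Sunday is September 5 and the second is September 12.
April 17, 2021 does not fall between 18 April and 12 September, so daylight saving is not in effect and Ishur Sector is at UTC+10:30.
07:24 Ishur Sector − 10h30m = 20:54 UTC (rolling into the previous day, 16 April 2021).
At the standard offset (UTC−07:45), 20:54 UTC − 7h45m = 13:09 Casvand Zone standard time.
The standard-time date in Casvand Zone, April 16, 2021, lies within the daylight-saving period (21 February – 26 September), so Casvand Zone is on daylight time, UTC−06:45.
20:54 UTC − 6h45m = 14:09 Casvand Zone.

14:09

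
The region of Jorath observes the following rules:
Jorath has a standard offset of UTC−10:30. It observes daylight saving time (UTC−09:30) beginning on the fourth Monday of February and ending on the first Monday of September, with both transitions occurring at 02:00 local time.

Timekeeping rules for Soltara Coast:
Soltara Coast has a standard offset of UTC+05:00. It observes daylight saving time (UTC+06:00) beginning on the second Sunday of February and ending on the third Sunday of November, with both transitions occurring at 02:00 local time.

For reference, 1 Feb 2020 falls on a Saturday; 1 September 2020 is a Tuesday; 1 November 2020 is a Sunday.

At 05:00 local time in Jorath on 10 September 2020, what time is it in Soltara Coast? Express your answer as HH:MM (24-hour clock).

1 February 2020 is a Saturday, so the first Monday is February 3 and the fourth is February 24.
1 September 2020 is a Tuesday, so the first Monday is September 7.
Daylight saving runs 24 February – 7 September; 10 September 2020 is outside that window, so Jorath is on standard time at UTC−10:30.
05:00 Jorath + 10h30m = 15:30 UTC.
1 February 2020 is a Saturday, so the first Sunday is February 2 and the second is February 9.
1 November 2020 is a Sunday, so the first Sunday is November 1 and the third is November 15.
At the standard offset (UTC+05:00), 15:30 UTC + 5h = 20:30 Soltara Coast standard time.
The standard-time date in Soltara Coast, 10 September 2020, falls between 9 February and 15 November, so daylight saving is in effect and Soltara Coast is at UTC+06:00.
15:30 UTC + 6h = 21:30 Soltara Coast.

21:30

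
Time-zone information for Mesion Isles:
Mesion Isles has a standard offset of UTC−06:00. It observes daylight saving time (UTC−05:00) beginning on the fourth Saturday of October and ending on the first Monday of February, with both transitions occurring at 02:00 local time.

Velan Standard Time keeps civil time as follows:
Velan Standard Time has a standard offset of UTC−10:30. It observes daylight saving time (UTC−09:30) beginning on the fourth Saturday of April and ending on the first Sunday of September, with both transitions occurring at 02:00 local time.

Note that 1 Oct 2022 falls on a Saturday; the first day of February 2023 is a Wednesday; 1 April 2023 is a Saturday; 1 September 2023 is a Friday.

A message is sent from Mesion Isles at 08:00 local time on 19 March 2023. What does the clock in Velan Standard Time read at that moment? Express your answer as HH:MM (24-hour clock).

1 October 2022 is a Saturday, so the first Saturday is October 1 and the fourth is October 22.
1 February 2023 is a Wednesday, so the first Monday is February 6.
19 March 2023 is outside the daylight-saving period (22 October 2022 – 6 February 2023), so Mesion Isles is on standard time, UTC−06:00.
08:00 Mesion Isles + 6h = 14:00 UTC.
1 April 2023 is a Saturday, so the first Saturday is April 1 and the fourth is April 22.
1 September 2023 is a Friday, so the first Sunday is September 3.
At the standard offset (UTC−10:30), 14:00 UTC − 10h30m = 03:30 Velan Standard Time standard time.
The standard-time date in Velan Standard Time, 19 March 2023, does not fall between 22 April and 3 September, so daylight saving is not in effect and Velan Standard Time is at UTC−10:30.
14:00 UTC − 10h30m = 03:30 Velan Standard Time.

03:30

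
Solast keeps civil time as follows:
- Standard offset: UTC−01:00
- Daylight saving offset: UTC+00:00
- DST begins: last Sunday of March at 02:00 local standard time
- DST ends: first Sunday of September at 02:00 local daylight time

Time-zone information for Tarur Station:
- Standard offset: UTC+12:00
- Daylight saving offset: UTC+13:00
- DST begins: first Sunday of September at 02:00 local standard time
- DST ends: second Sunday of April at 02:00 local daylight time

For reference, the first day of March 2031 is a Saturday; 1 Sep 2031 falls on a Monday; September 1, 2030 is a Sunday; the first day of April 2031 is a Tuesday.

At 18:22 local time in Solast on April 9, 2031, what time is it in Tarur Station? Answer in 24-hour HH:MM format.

1 March 2031 is a Saturday, so Sundays fall on 2, 9, 16, 23, 30; the last is March 30.
1 September 2031 is a Monday, so the first Sunday is September 7.
April 9, 2031 lies within the daylight-saving period (30 March – 7 September), so Solast is on daylight time, UTC+00:00.
18:22 Solast − 0h = 18:22 UTC.
1 September 2030 is a Sunday, so the first Sunday is September 1.
1 April 2031 is a Tuesday, so the first Sunday is April 6 and the second is April 13.
At the standard offset (UTC+12:00), 18:22 UTC + 12h = 06:22 Tarur Station standard time (rolling into the next day, 10 April 2031).
The standard-time date in Tarur Station, April 10, 2031, falls between 1 September 2030 and 13 April 2031, so daylight saving is in effect and Tarur Station is at UTC+13:00.
18:22 UTC + 13h = 07:22 Tarur Station (rolling into the next day, 10 April 2031).

07:22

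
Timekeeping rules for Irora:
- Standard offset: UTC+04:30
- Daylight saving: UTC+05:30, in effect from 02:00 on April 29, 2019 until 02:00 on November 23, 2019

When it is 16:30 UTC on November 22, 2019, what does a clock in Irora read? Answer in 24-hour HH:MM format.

22:00

At the standard offset (UTC+04:30), 16:30 UTC + 4h30m = 21:00 Irora standard time.
The standard-time date in Irora, November 22, 2019, lies within the daylight-saving period (29 April – 23 November), so Irora is on daylight time, UTC+05:30.
16:30 UTC + 5h30m = 22:00 local.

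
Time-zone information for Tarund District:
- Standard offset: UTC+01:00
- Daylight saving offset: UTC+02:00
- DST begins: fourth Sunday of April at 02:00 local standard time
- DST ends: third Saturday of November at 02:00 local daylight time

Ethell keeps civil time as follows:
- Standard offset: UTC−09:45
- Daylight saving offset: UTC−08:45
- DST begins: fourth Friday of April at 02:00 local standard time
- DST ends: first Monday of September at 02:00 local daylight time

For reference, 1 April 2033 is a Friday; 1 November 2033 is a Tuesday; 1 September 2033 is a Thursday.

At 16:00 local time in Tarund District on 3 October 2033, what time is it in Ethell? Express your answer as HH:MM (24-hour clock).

1 April 2033 is a Friday, so the first Sunday is April 3 and the fourth is April 24.
1 November 2033 is a Tuesday, so the first Saturday is November 5 and the third is November 19.
Daylight saving runs 24 April – 19 November; 3 October 2033 is inside that window, so Tarund District is at UTC+02:00.
16:00 Tarund District − 2h = 14:00 UTC.
1 April 2033 is a Friday, so the first Friday is April 1 and the fourth is April 22.
1 September 2033 is a Thursday, so the first Monday is September 5.
At the standard offset (UTC−09:45), 14:00 UTC − 9h45m = 04:15 Ethell standard time.
The standard-time date in Ethell, 3 October 2033, is outside the daylight-saving period (22 April – 5 September), so Ethell is on standard time, UTC−09:45.
14:00 UTC − 9h45m = 04:15 Ethell.

04:15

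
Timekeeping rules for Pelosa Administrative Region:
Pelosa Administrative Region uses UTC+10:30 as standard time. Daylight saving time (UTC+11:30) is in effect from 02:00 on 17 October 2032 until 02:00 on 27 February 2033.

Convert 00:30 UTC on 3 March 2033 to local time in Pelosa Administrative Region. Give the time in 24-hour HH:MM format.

At the standard offset (UTC+10:30), 00:30 UTC + 10h30m = 11:00 Pelosa Administrative Region standard time.
Daylight saving runs 17 October 2032 – 27 February 2033; the standard-time date in Pelosa Administrative Region, 3 March 2033, is outside that window, so Pelosa Administrative Region is on standard time at UTC+10:30.
00:30 UTC + 10h30m = 11:00 local.

11:00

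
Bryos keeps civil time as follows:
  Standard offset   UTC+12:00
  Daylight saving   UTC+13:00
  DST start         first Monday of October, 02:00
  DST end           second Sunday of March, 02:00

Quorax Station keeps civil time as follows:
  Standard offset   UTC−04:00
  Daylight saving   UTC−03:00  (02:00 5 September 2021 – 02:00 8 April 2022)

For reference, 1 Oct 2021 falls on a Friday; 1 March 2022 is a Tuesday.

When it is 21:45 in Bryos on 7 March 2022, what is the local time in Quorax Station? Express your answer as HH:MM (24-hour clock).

1 October 2021 is a Friday, so the first Monday is October 4.
1 March 2022 is a Tuesday, so the first Sunday is March 6 and the second is March 13.
7 March 2022 falls between 4 October 2021 and 13 March 2022, so daylight saving is in effect and Bryos is at UTC+13:00.
21:45 Bryos − 13h = 08:45 UTC.
At the standard offset (UTC−04:00), 08:45 UTC − 4h = 04:45 Quorax Station standard time.
The standard-time date in Quorax Station, 7 March 2022, falls between 5 September 2021 and 8 April 2022, so daylight saving is in effect and Quorax Station is at UTC−03:00.
08:45 UTC − 3h = 05:45 Quorax Station.

05:45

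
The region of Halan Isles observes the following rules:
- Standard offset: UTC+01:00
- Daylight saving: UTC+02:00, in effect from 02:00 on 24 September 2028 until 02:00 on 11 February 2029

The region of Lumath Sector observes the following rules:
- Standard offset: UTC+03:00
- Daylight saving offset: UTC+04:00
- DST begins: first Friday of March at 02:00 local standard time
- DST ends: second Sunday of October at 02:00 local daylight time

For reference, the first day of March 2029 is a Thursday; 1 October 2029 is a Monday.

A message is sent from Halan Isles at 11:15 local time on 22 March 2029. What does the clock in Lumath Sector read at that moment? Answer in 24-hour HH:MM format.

14:15

22 March 2029 does not fall between 24 September 2028 and 11 February 2029, so daylight saving is not in effect and Halan Isles is at UTC+01:00.
11:15 Halan Isles − 1h = 10:15 UTC.
1 March 2029 is a Thursday, so the first Friday is March 2.
1 October 2029 is a Monday, so the first Sunday is October 7 and the second is October 14.
At the standard offset (UTC+03:00), 10:15 UTC + 3h = 13:15 Lumath Sector standard time.
The standard-time date in Lumath Sector, 22 March 2029, lies within the daylight-saving period (2 March – 14 October), so Lumath Sector is on daylight time, UTC+04:00.
10:15 UTC + 4h = 14:15 Lumath Sector.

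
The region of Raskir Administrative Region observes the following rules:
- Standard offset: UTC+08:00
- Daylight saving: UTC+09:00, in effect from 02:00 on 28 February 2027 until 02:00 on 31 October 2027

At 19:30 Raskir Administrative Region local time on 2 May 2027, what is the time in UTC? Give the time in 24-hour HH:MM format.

10:30

Daylight saving runs 28 February – 31 October; 2 May 2027 is inside that window, so Raskir Administrative Region is at UTC+09:00.
19:30 local − 9h = 10:30 UTC.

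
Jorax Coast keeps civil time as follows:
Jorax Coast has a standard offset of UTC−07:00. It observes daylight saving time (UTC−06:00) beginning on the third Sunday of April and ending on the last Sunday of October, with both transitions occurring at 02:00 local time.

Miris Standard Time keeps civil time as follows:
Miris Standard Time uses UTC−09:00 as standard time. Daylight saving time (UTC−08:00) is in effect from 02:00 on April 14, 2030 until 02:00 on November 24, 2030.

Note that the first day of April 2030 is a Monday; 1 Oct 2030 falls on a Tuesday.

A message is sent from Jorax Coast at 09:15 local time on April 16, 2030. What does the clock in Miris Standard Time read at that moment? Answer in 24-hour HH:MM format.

08:15

1 April 2030 is a Monday, so the first Sunday is April 7 and the third is April 21.
1 October 2030 is a Tuesday, so Sundays fall on 6, 13, 20, 27; the last is October 27.
Daylight saving runs 21 April – 27 October; April 16, 2030 is outside that window, so Jorax Coast is on standard time at UTC−07:00.
09:15 Jorax Coast + 7h = 16:15 UTC.
At the standard offset (UTC−09:00), 16:15 UTC − 9h = 07:15 Miris Standard Time standard time.
Daylight saving runs 14 April – 24 November; the standard-time date in Miris Standard Time, April 16, 2030, is inside that window, so Miris Standard Time is at UTC−08:00.
16:15 UTC − 8h = 08:15 Miris Standard Time.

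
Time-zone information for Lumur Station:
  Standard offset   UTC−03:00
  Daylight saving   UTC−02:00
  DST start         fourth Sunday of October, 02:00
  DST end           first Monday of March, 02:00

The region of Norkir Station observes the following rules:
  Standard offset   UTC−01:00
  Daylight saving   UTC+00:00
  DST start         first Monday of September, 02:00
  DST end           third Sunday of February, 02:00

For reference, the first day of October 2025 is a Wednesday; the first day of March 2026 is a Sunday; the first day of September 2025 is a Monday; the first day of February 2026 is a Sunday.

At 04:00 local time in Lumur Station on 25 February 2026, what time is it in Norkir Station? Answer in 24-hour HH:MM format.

1 October 2025 is a Wednesday, so the first Sunday is October 5 and the fourth is October 26.
1 March 2026 is a Sunday, so the first Monday is March 2.
25 February 2026 falls between 26 October 2025 and 2 March 2026, so daylight saving is in effect and Lumur Station is at UTC−02:00.
04:00 Lumur Station + 2h = 06:00 UTC.
1 September 2025 is a Monday, so the first Monday is September 1.
1 February 2026 is a Sunday, so the first Sunday is February 1 and the third is February 15.
At the standard offset (UTC−01:00), 06:00 UTC − 1h = 05:00 Norkir Station standard time.
The standard-time date in Norkir Station, 25 February 2026, does not fall between 1 September 2025 and 15 February 2026, so daylight saving is not in effect and Norkir Station is at UTC−01:00.
06:00 UTC − 1h = 05:00 Norkir Station.

05:00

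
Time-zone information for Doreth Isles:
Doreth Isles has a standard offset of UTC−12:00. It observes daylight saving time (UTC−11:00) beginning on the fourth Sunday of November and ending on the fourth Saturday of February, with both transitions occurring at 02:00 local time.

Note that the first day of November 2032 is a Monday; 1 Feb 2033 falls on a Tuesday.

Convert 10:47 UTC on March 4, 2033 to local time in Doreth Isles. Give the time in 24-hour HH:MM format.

1 November 2032 is a Monday, so the first Sunday is November 7 and the fourth is November 28.
1 February 2033 is a Tuesday, so the first Saturday is February 5 and the fourth is February 26.
At the standard offset (UTC−12:00), 10:47 UTC − 12h = 22:47 Doreth Isles standard time (rolling into the previous day, 3 March 2033).
The standard-time date in Doreth Isles, March 3, 2033, does not fall between 28 November 2032 and 26 February 2033, so daylight saving is not in effect and Doreth Isles is at UTC−12:00.
10:47 UTC − 12h = 22:47 local (rolling into the previous day, 3 March 2033).

22:47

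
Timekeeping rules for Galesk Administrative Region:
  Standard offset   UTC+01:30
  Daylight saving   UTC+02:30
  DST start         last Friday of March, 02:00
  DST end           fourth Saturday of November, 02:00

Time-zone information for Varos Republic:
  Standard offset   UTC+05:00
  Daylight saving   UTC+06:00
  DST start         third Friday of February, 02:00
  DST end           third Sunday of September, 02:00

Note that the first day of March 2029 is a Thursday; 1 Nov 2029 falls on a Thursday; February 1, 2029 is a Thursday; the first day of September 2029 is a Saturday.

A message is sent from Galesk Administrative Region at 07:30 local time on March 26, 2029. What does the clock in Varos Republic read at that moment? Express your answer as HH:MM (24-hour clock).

1 March 2029 is a Thursday, so Fridays fall on 2, 9, 16, 23, 30; the last is March 30.
1 November 2029 is a Thursday, so the first Saturday is November 3 and the fourth is November 24.
Daylight saving runs 30 March – 24 November; March 26, 2029 is outside that window, so Galesk Administrative Region is on standard time at UTC+01:30.
07:30 Galesk Administrative Region − 1h30m = 06:00 UTC.
1 February 2029 is a Thursday, so the first Friday is February 2 and the third is February 16.
1 September 2029 is a Saturday, so the first Sunday is September 2 and the third is September 16.
At the standard offset (UTC+05:00), 06:00 UTC + 5h = 11:00 Varos Republic standard time.
The standard-time date in Varos Republic, March 26, 2029, lies within the daylight-saving period (16 February – 16 September), so Varos Republic is on daylight time, UTC+06:00.
06:00 UTC + 6h = 12:00 Varos Republic.

12:00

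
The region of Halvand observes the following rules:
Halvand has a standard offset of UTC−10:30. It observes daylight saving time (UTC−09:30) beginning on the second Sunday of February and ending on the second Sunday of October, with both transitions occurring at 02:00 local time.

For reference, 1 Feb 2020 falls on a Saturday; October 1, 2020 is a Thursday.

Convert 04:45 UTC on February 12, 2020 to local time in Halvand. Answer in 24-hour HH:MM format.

1 February 2020 is a Saturday, so the first Sunday is February 2 and the second is February 9.
1 October 2020 is a Thursday, so the first Sunday is October 4 and the second is October 11.
At the standard offset (UTC−10:30), 04:45 UTC − 10h30m = 18:15 Halvand standard time (rolling into the previous day, 11 February 2020).
Daylight saving runs 9 February – 11 October; the standard-time date in Halvand, February 11, 2020, is inside that window, so Halvand is at UTC−09:30.
04:45 UTC − 9h30m = 19:15 local (rolling into the previous day, 11 February 2020).

19:15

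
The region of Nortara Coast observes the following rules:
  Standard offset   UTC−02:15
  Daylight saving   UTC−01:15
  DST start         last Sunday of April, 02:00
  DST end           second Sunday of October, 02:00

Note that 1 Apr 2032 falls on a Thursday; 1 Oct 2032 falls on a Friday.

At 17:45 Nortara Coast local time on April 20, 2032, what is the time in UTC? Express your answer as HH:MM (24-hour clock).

20:00

1 April 2032 is a Thursday, so Sundays fall on 4, 11, 18, 25; the last is April 25.
1 October 2032 is a Friday, so the first Sunday is October 3 and the second is October 10.
Daylight saving runs 25 April – 10 October; April 20, 2032 is outside that window, so Nortara Coast is on standard time at UTC−02:15.
17:45 local + 2h15m = 20:00 UTC.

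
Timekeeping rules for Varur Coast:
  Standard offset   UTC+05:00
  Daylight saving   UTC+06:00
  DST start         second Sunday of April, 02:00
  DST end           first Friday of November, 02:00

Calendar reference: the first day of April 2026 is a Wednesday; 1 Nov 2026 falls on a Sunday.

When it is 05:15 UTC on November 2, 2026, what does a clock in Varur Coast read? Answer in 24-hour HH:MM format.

1 April 2026 is a Wednesday, so the first Sunday is April 5 and the second is April 12.
1 November 2026 is a Sunday, so the first Friday is November 6.
At the standard offset (UTC+05:00), 05:15 UTC + 5h = 10:15 Varur Coast standard time.
The standard-time date in Varur Coast, November 2, 2026, lies within the daylight-saving period (12 April – 6 November), so Varur Coast is on daylight time, UTC+06:00.
05:15 UTC + 6h = 11:15 local.

11:15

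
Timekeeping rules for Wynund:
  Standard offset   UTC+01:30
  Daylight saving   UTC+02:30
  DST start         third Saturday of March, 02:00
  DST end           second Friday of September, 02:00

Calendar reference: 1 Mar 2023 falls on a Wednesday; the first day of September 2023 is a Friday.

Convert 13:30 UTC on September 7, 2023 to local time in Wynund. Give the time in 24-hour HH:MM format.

16:00

1 March 2023 is a Wednesday, so the first Saturday is March 4 and the third is March 18.
1 September 2023 is a Friday, so the first Friday is September 1 and the second is September 8.
At the standard offset (UTC+01:30), 13:30 UTC + 1h30m = 15:00 Wynund standard time.
The standard-time date in Wynund, September 7, 2023, falls between 18 March and 8 September, so daylight saving is in effect and Wynund is at UTC+02:30.
13:30 UTC + 2h30m = 16:00 local.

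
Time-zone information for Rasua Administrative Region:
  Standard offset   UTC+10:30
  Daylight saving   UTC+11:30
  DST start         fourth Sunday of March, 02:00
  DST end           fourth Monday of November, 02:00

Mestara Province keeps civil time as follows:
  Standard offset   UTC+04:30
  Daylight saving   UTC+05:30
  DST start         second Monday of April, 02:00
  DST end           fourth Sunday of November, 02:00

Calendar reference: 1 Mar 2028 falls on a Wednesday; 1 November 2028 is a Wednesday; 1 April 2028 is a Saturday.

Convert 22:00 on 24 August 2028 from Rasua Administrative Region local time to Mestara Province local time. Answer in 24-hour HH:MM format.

16:00

1 March 2028 is a Wednesday, so the first Sunday is March 5 and the fourth is March 26.
1 November 2028 is a Wednesday, so the first Monday is November 6 and the fourth is November 27.
24 August 2028 lies within the daylight-saving period (26 March – 27 November), so Rasua Administrative Region is on daylight time, UTC+11:30.
22:00 Rasua Administrative Region − 11h30m = 10:30 UTC.
1 April 2028 is a Saturday, so the first Monday is April 3 and the second is April 10.
1 November 2028 is a Wednesday, so the first Sunday is November 5 and the fourth is November 26.
At the standard offset (UTC+04:30), 10:30 UTC + 4h30m = 15:00 Mestara Province standard time.
The standard-time date in Mestara Province, 24 August 2028, falls between 10 April and 26 November, so daylight saving is in effect and Mestara Province is at UTC+05:30.
10:30 UTC + 5h30m = 16:00 Mestara Province.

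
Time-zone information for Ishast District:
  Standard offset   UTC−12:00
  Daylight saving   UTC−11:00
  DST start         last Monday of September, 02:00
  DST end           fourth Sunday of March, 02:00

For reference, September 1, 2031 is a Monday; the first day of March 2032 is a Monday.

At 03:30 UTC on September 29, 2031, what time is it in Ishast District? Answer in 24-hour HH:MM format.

15:30

1 September 2031 is a Monday, so Mondays fall on 1, 8, 15, 22, 29; the last is September 29.
1 March 2032 is a Monday, so the first Sunday is March 7 and the fourth is March 28.
At the standard offset (UTC−12:00), 03:30 UTC − 12h = 15:30 Ishast District standard time (rolling into the previous day, 28 September 2031).
The standard-time date in Ishast District, September 28, 2031, is outside the daylight-saving period (29 September 2031 – 28 March 2032), so Ishast District is on standard time, UTC−12:00.
03:30 UTC − 12h = 15:30 local (rolling into the previous day, 28 September 2031).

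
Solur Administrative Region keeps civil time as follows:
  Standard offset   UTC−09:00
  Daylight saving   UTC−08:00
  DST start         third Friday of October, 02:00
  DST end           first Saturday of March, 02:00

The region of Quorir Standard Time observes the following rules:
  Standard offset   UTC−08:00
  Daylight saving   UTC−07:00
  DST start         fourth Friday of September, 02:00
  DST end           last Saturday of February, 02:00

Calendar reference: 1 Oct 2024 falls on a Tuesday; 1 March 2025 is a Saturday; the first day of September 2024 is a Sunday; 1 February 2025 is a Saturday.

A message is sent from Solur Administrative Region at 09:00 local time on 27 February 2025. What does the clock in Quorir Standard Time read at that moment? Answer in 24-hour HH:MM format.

09:00

1 October 2024 is a Tuesday, so the first Friday is October 4 and the third is October 18.
1 March 2025 is a Saturday, so the first Saturday is March 1.
27 February 2025 falls between 18 October 2024 and 1 March 2025, so daylight saving is in effect and Solur Administrative Region is at UTC−08:00.
09:00 Solur Administrative Region + 8h = 17:00 UTC.
1 September 2024 is a Sunday, so the first Friday is September 6 and the fourth is September 27.
1 February 2025 is a Saturday, so Saturdays fall on 1, 8, 15, 22; the last is February 22.
At the standard offset (UTC−08:00), 17:00 UTC − 8h = 09:00 Quorir Standard Time standard time.
The standard-time date in Quorir Standard Time, 27 February 2025, does not fall between 27 September 2024 and 22 February 2025, so daylight saving is not in effect and Quorir Standard Time is at UTC−08:00.
17:00 UTC − 8h = 09:00 Quorir Standard Time.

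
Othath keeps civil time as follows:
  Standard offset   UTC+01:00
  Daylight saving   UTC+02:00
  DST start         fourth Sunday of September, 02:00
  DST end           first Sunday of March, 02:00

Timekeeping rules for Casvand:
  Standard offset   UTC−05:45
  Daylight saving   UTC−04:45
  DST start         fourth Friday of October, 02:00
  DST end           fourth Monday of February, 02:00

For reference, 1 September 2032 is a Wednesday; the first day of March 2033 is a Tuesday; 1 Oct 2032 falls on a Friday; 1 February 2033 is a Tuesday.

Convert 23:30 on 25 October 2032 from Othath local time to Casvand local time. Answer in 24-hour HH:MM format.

16:45

1 September 2032 is a Wednesday, so the first Sunday is September 5 and the fourth is September 26.
1 March 2033 is a Tuesday, so the first Sunday is March 6.
25 October 2032 falls between 26 September 2032 and 6 March 2033, so daylight saving is in effect and Othath is at UTC+02:00.
23:30 Othath − 2h = 21:30 UTC.
1 October 2032 is a Friday, so the first Friday is October 1 and the fourth is October 22.
1 February 2033 is a Tuesday, so the first Monday is February 7 and the fourth is February 28.
At the standard offset (UTC−05:45), 21:30 UTC − 5h45m = 15:45 Casvand standard time.
The standard-time date in Casvand, 25 October 2032, lies within the daylight-saving period (22 October 2032 – 28 February 2033), so Casvand is on daylight time, UTC−04:45.
21:30 UTC − 4h45m = 16:45 Casvand.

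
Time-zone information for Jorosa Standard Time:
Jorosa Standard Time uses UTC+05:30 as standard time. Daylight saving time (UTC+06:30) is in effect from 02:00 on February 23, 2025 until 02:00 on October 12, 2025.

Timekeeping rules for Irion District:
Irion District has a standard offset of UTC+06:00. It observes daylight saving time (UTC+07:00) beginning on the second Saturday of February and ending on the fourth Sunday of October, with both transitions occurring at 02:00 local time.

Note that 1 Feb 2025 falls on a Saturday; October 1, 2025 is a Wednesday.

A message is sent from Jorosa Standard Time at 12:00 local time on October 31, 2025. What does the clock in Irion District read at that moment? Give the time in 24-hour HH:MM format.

October 31, 2025 is outside the daylight-saving period (23 February – 12 October), so Jorosa Standard Time is on standard time, UTC+05:30.
12:00 Jorosa Standard Time − 5h30m = 06:30 UTC.
1 February 2025 is a Saturday, so the first Saturday is February 1 and the second is February 8.
1 October 2025 is a Wednesday, so the first Sunday is October 5 and the fourth is October 26.
At the standard offset (UTC+06:00), 06:30 UTC + 6h = 12:30 Irion District standard time.
Daylight saving runs 8 February – 26 October; the standard-time date in Irion District, October 31, 2025, is outside that window, so Irion District is on standard time at UTC+06:00.
06:30 UTC + 6h = 12:30 Irion District.

12:30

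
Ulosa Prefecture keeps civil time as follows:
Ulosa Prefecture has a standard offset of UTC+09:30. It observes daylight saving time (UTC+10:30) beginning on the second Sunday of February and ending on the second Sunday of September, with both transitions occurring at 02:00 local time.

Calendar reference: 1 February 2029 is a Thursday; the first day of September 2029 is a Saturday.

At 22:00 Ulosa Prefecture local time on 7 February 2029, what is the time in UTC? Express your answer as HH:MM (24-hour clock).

1 February 2029 is a Thursday, so the first Sunday is February 4 and the second is February 11.
1 September 2029 is a Saturday, so the first Sunday is September 2 and the second is September 9.
7 February 2029 is outside the daylight-saving period (11 February – 9 September), so Ulosa Prefecture is on standard time, UTC+09:30.
22:00 local − 9h30m = 12:30 UTC.

12:30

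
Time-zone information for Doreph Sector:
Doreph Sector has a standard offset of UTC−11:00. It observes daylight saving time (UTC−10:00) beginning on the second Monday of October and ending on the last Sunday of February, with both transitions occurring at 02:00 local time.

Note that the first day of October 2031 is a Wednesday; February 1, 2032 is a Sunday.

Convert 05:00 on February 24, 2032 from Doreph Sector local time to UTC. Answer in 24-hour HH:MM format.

15:00

1 October 2031 is a Wednesday, so the first Monday is October 6 and the second is October 13.
1 February 2032 is a Sunday, so Sundays fall on 1, 8, 15, 22, 29; the last is February 29.
Daylight saving runs 13 October 2031 – 29 February 2032; February 24, 2032 is inside that window, so Doreph Sector is at UTC−10:00.
05:00 local + 10h = 15:00 UTC.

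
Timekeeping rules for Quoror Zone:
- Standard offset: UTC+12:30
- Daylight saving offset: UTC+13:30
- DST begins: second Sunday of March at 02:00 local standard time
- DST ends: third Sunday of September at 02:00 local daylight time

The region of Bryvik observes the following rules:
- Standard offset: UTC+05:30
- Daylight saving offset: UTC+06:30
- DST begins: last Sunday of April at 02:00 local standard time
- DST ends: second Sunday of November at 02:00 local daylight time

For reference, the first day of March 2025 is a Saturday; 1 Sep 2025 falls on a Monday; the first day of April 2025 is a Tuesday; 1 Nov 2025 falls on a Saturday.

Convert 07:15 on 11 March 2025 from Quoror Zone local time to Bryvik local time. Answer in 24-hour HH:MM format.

23:15

1 March 2025 is a Saturday, so the first Sunday is March 2 and the second is March 9.
1 September 2025 is a Monday, so the first Sunday is September 7 and the third is September 21.
Daylight saving runs 9 March – 21 September; 11 March 2025 is inside that window, so Quoror Zone is at UTC+13:30.
07:15 Quoror Zone − 13h30m = 17:45 UTC (rolling into the previous day, 10 March 2025).
1 April 2025 is a Tuesday, so Sundays fall on 6, 13, 20, 27; the last is April 27.
1 November 2025 is a Saturday, so the first Sunday is November 2 and the second is November 9.
At the standard offset (UTC+05:30), 17:45 UTC + 5h30m = 23:15 Bryvik standard time.
Daylight saving runs 27 April – 9 November; the standard-time date in Bryvik, 10 March 2025, is outside that window, so Bryvik is on standard time at UTC+05:30.
17:45 UTC + 5h30m = 23:15 Bryvik.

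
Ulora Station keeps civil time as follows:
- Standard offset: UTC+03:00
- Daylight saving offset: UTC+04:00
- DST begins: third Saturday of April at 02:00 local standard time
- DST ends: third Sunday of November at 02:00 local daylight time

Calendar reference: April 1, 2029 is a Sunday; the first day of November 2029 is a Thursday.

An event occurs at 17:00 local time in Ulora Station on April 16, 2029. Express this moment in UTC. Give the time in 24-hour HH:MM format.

1 April 2029 is a Sunday, so the first Saturday is April 7 and the third is April 21.
1 November 2029 is a Thursday, so the first Sunday is November 4 and the third is November 18.
April 16, 2029 does not fall between 21 April and 18 November, so daylight saving is not in effect and Ulora Station is at UTC+03:00.
17:00 local − 3h = 14:00 UTC.

14:00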